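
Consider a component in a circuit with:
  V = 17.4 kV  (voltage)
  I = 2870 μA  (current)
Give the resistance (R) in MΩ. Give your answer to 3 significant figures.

6.06 MΩ

Rearranging: R = V/I.
V = 17.4 kV = 17400 V; I = 2870 μA = 0.002870 A.
R = 6.063×10^6 Ω
6.063×10^6 Ω × (1 MΩ / 1.000×10^6 Ω) = 6.063 MΩ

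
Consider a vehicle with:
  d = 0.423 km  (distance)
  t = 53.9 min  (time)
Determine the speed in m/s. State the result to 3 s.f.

v is given directly by: v = d/t.
d = 0.423 km = 423.0 m; t = 53.9 min = 3234 s.
v = 0.1308 m/s

0.131 m/s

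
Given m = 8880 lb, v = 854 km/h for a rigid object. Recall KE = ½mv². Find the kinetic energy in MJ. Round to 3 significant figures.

113 MJ

KE is given directly by: KE = ½mv².
m = 8880 lb = 4028 kg; v = 854 km/h = 237.2 m/s.
KE = 1.133×10^8 J  (the unit combination reduces to kg·m²/s² = J)
1.133×10^8 J × (1 MJ / 1.000×10^6 J) = 113.3 MJ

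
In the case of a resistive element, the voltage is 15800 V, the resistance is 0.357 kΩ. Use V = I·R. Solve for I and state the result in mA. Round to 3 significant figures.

44300 mA

Rearranging: I = V/R.
V = 15800 V; R = 0.357 kΩ = 357.0 Ω.
I = 44.26 A
44.26 A × (1 mA / 0.001000 A) = 44258 mA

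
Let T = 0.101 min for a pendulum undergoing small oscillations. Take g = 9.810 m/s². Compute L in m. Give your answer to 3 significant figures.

9.13 m

Rearranging T = 2π√(L/g) for L: L = g·(T/2π)².
T = 0.101 min = 6.060 s; g = 9.810 m/s².
L = 9.125 m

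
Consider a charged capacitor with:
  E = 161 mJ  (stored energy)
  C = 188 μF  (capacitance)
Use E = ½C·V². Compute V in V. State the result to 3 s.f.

41.4 V

Rearranging: V = √(2E/C).
E = 161 mJ = 0.1610 J; C = 188 μF = 1.880×10^-4 F.
V = 41.39 V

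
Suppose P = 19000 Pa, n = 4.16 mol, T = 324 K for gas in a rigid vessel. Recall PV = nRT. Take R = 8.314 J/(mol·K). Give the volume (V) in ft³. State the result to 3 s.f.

Solving PV = nRT for V: V = nRT/P.
P = 19000 Pa; n = 4.16 mol; T = 324 K; R = 8.314 J/(mol·K).
V = 0.5898 m³
0.5898 m³ × (1 ft³ / 0.02832 m³) = 20.83 ft³

20.8 ft³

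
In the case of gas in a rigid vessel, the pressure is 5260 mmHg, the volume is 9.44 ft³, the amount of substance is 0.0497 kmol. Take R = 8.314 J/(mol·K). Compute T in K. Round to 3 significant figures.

Solving PV = nRT for T: T = PV/(nR).
P = 5260 mmHg = 7.013×10^5 Pa; V = 9.44 ft³ = 0.2673 m³; n = 0.0497 kmol = 49.70 mol; R = 8.314 J/(mol·K).
T = 453.7 K

454 K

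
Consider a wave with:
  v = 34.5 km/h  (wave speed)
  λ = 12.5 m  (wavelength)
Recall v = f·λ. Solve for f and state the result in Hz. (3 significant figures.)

Rearranging: f = v/λ.
v = 34.5 km/h = 9.583 m/s; λ = 12.5 m.
f = 0.7667 Hz

0.767 Hz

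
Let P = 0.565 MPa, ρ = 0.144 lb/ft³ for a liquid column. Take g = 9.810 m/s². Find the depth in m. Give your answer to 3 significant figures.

Solving P = ρ·g·h for h: h = P/(ρ·g).
P = 0.565 MPa = 5.650×10^5 Pa; ρ = 0.144 lb/ft³ = 2.307 kg/m³; g = 9.810 m/s².
h = 24969 m

25000 m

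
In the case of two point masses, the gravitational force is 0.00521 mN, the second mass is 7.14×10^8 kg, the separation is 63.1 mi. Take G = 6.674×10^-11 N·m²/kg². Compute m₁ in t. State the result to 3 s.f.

Solving F = G·m₁·m₂/r² for m₁: m₁ = F·r²/(G·m₂).
F = 0.00521 mN = 5.210×10^-6 N; m₂ = 7.14×10^8 kg; r = 63.1 mi = 1.015×10^5 m; G = 6.674×10^-11 N·m²/kg².
m₁ = 1.127×10^6 kg
1.127×10^6 kg × (1 t / 1000 kg) = 1127 t

1130 t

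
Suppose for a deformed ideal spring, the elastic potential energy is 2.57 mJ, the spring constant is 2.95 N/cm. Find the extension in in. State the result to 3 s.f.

0.164 in

Rearranging: x = √(2U/k).
U = 2.57 mJ = 0.002570 J; k = 2.95 N/cm = 295.0 N/m.
x = 0.004174 m
0.004174 m × (1 in / 0.02540 m) = 0.1643 in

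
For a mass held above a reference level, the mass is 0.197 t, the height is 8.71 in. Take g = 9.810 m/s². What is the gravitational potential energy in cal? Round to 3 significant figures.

PE is given directly by: PE = mgh.
m = 0.197 t = 197.0 kg; h = 8.71 in = 0.2212 m; g = 9.810 m/s².
PE = 427.6 J
427.6 J × (1 cal / 4.184 J) = 102.2 cal

102 cal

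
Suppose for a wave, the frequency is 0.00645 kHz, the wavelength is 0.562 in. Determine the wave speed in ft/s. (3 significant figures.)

v is given directly by: v = fλ.
f = 0.00645 kHz = 6.450 Hz; λ = 0.562 in = 0.01427 m.
v = 0.09207 m/s
0.09207 m/s × (1 ft/s / 0.3048 m/s) = 0.3021 ft/s

0.302 ft/s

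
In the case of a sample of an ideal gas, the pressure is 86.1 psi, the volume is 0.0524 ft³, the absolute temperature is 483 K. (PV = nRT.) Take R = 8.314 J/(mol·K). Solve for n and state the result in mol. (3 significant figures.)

0.219 mol

Rearranging: n = PV/(RT).
P = 86.1 psi = 5.936×10^5 Pa; V = 0.0524 ft³ = 0.001484 m³; T = 483 K; R = 8.314 J/(mol·K).
n = 0.2194 mol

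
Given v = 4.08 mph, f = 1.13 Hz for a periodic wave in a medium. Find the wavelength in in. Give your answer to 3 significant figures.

Rearranging: λ = v/f.
v = 4.08 mph = 1.824 m/s; f = 1.13 Hz.
λ = 1.614 m
1.614 m × (1 in / 0.02540 m) = 63.55 in

63.5 in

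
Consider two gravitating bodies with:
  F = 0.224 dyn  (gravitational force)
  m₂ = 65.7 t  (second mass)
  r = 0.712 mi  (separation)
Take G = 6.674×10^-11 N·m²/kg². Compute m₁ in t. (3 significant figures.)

671 t

From Newton's law of gravitation: m₁ = F·r²/(G·m₂).
F = 0.224 dyn = 2.240×10^-6 N; m₂ = 65.7 t = 65700 kg; r = 0.712 mi = 1146 m; G = 6.674×10^-11 N·m²/kg².
m₁ = 6.707×10^5 kg
6.707×10^5 kg × (1 t / 1000 kg) = 670.7 t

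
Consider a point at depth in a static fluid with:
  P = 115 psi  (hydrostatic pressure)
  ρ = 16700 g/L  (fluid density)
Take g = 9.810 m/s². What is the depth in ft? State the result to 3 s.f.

15.9 ft

Rearranging P = ρ·g·h for h: h = P/(ρ·g).
P = 115 psi = 7.929×10^5 Pa; ρ = 16700 g/L = 16700 kg/m³; g = 9.810 m/s².
h = 4.840 m
4.840 m × (1 ft / 0.3048 m) = 15.88 ft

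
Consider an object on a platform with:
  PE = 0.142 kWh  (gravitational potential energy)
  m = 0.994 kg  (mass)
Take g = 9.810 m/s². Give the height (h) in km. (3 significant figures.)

52.4 km

Solving PE = m·g·h for h: h = PE/(m·g).
PE = 0.142 kWh = 5.112×10^5 J; m = 0.994 kg; g = 9.810 m/s².
h = 52425 m
52425 m × (1 km / 1000 m) = 52.42 km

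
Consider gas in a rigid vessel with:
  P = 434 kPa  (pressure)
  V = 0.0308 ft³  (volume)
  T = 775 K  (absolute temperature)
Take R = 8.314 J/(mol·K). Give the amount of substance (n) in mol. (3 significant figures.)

Rearranging: n = PV/(RT).
P = 434 kPa = 4.340×10^5 Pa; V = 0.0308 ft³ = 8.722×10^-4 m³; T = 775 K; R = 8.314 J/(mol·K).
n = 0.05875 mol

0.0587 mol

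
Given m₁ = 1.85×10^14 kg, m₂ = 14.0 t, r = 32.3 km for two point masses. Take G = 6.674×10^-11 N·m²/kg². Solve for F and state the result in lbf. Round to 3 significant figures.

Directly: F = Gm₁m₂/r².
m₁ = 1.85×10^14 kg; m₂ = 14.0 t = 14000 kg; r = 32.3 km = 32300 m; G = 6.674×10^-11 N·m²/kg².
F = 0.1657 N  (the unit combination reduces to kg·m/s² = N)
0.1657 N × (1 lbf / 4.448 N) = 0.03725 lbf

0.0372 lbf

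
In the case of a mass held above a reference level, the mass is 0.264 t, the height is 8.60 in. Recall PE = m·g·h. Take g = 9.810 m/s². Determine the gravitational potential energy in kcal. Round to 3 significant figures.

0.135 kcal

Directly: PE = mgh.
m = 0.264 t = 264.0 kg; h = 8.60 in = 0.2184 m; g = 9.810 m/s².
PE = 565.7 J  (the unit combination reduces to kg·m²/s² = J)
565.7 J × (1 kcal / 4184 J) = 0.1352 kcal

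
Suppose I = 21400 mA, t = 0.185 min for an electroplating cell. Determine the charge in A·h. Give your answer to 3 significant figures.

Directly: q = It.
I = 21400 mA = 21.40 A; t = 0.185 min = 11.10 s.
q = 237.5 C  (the unit combination reduces to A·s = C)
237.5 C × (1 A·h / 3600 C) = 0.06598 A·h

0.0660 A·h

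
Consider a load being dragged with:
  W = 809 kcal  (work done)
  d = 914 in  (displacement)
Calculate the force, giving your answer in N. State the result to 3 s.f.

Rearranging: F = W/d.
W = 809 kcal = 3.385×10^6 J; d = 914 in = 23.22 m.
F = 1.458×10^5 N

1.46×10^5 N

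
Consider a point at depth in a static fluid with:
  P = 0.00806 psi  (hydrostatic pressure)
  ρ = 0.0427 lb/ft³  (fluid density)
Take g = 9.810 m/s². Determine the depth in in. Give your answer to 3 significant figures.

Rearranging P = ρ·g·h for h: h = P/(ρ·g).
P = 0.00806 psi = 55.57 Pa; ρ = 0.0427 lb/ft³ = 0.6840 kg/m³; g = 9.810 m/s².
h = 8.282 m
8.282 m × (1 in / 0.02540 m) = 326.1 in

326 in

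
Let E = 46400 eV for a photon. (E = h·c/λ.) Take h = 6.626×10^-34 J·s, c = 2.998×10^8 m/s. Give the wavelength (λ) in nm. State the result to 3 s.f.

0.0267 nm

Solving E = h·c/λ for λ: λ = hc/E.
E = 46400 eV = 7.434×10^-15 J; h = 6.626×10^-34 J·s; c = 2.998×10^8 m/s.
λ = 2.672×10^-11 m
2.672×10^-11 m × (1 nm / 1.000×10^-9 m) = 0.02672 nm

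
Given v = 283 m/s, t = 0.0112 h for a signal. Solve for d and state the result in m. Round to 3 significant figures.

Rearranging: d = v·t.
v = 283 m/s; t = 0.0112 h = 40.32 s.
d = 11411 m

11400 m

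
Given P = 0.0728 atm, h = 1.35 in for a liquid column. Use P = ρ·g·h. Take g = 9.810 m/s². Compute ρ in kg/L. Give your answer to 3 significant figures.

21.9 kg/L

Rearranging: ρ = P/(g·h).
P = 0.0728 atm = 7376 Pa; h = 1.35 in = 0.03429 m; g = 9.810 m/s².
ρ = 21929 kg/m³
21929 kg/m³ × (1 kg/L / 1000 kg/m³) = 21.93 kg/L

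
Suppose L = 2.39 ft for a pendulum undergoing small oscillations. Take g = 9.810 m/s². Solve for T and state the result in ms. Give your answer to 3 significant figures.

Directly: T = 2π√(L/g).
L = 2.39 ft = 0.7285 m; g = 9.810 m/s².
T = 1.712 s
1.712 s × (1 ms / 0.001000 s) = 1712 ms

1710 ms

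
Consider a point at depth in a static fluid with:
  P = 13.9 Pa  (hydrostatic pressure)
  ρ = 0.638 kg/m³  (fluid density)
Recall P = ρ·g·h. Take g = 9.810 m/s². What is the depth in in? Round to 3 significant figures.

87.4 in

Solving P = ρ·g·h for h: h = P/(ρ·g).
P = 13.9 Pa; ρ = 0.638 kg/m³; g = 9.810 m/s².
h = 2.221 m
2.221 m × (1 in / 0.02540 m) = 87.44 in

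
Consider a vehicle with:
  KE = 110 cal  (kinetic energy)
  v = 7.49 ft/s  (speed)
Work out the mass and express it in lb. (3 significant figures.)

Rearranging: m = 2·KE/v².
KE = 110 cal = 460.2 J; v = 7.49 ft/s = 2.283 m/s.
m = 176.6 kg
176.6 kg × (1 lb / 0.4536 kg) = 389.4 lb

389 lb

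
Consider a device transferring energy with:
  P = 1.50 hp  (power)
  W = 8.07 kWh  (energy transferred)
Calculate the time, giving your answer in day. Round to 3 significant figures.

0.301 day

Rearranging: t = W/P.
P = 1.50 hp = 1119 W; W = 8.07 kWh = 2.905×10^7 J.
t = 25973 s
25973 s × (1 day / 86400 s) = 0.3006 day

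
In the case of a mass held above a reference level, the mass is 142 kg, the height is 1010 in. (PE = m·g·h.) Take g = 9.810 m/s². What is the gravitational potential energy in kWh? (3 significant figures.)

PE is given directly by: PE = mgh.
m = 142 kg; h = 1010 in = 25.65 m; g = 9.810 m/s².
PE = 35737 J  (the unit combination reduces to kg·m²/s² = J)
35737 J × (1 kWh / 3.600×10^6 J) = 0.009927 kWh

0.00993 kWh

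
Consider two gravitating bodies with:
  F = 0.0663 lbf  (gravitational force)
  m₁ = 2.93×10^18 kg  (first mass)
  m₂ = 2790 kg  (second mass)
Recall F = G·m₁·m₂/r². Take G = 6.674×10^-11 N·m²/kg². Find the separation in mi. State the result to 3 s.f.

845 mi

Solving F = G·m₁·m₂/r² for r: r = √(G·m₁m₂/F).
F = 0.0663 lbf = 0.2949 N; m₁ = 2.93×10^18 kg; m₂ = 2790 kg; G = 6.674×10^-11 N·m²/kg².
r = 1.360×10^6 m
1.360×10^6 m × (1 mi / 1609 m) = 845.1 mi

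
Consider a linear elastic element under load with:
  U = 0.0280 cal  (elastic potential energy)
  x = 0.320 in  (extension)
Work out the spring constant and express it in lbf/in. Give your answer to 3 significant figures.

Solving U = ½k·x² for k: k = 2U/x².
U = 0.0280 cal = 0.1172 J; x = 0.320 in = 0.008128 m.
k = 3547 N/m
3547 N/m × (1 lbf/in / 175.1 N/m) = 20.25 lbf/in

20.3 lbf/in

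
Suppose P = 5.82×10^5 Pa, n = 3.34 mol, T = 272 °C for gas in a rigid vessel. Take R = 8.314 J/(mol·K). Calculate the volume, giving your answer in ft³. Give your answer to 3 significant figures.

Rearranging: V = nRT/P.
P = 5.82×10^5 Pa; n = 3.34 mol; T = 272 °C = 545.1 K; R = 8.314 J/(mol·K).
V = 0.02601 m³
0.02601 m³ × (1 ft³ / 0.02832 m³) = 0.9186 ft³

0.919 ft³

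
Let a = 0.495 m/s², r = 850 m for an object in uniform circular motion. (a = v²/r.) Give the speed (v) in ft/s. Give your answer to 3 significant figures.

Solving a = v²/r for v: v = √(a·r).
a = 0.495 m/s²; r = 850 m.
v = 20.51 m/s
20.51 m/s × (1 ft/s / 0.3048 m/s) = 67.30 ft/s

67.3 ft/s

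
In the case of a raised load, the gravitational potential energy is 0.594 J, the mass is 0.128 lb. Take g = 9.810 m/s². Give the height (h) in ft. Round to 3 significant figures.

Rearranging: h = PE/(m·g).
PE = 0.594 J; m = 0.128 lb = 0.05806 kg; g = 9.810 m/s².
h = 1.043 m
1.043 m × (1 ft / 0.3048 m) = 3.422 ft

3.42 ft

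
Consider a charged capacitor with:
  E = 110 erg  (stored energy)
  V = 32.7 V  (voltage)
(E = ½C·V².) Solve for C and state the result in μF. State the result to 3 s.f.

Rearranging: C = 2E/V².
E = 110 erg = 1.100×10^-5 J; V = 32.7 V.
C = 2.057×10^-8 F
2.057×10^-8 F × (1 μF / 1.000×10^-6 F) = 0.02057 μF

0.0206 μF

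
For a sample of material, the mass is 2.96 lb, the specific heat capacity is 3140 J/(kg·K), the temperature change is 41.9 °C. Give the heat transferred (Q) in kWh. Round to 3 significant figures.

0.0491 kWh

Q is given directly by: Q = mcΔT.
m = 2.96 lb = 1.343 kg; c = 3140 J/(kg·K); ΔT = 41.9 °C = 41.90 K.
Q = 1.766×10^5 J
1.766×10^5 J × (1 kWh / 3.600×10^6 J) = 0.04907 kWh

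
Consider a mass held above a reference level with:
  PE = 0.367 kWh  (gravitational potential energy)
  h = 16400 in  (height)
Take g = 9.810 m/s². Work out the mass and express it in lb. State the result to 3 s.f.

Solving PE = m·g·h for m: m = PE/(g·h).
PE = 0.367 kWh = 1.321×10^6 J; h = 16400 in = 416.6 m; g = 9.810 m/s².
m = 323.3 kg
323.3 kg × (1 lb / 0.4536 kg) = 712.8 lb

713 lb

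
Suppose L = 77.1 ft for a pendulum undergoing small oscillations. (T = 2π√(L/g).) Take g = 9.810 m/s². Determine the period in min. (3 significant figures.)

T is given directly by: T = 2π√(L/g).
L = 77.1 ft = 23.50 m; g = 9.810 m/s².
T = 9.725 s
9.725 s × (1 min / 60.00 s) = 0.1621 min

0.162 min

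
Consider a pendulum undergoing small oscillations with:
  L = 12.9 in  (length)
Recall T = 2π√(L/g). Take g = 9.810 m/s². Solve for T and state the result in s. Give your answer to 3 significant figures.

T is given directly by: T = 2π√(L/g).
L = 12.9 in = 0.3277 m; g = 9.810 m/s².
T = 1.148 s

1.15 s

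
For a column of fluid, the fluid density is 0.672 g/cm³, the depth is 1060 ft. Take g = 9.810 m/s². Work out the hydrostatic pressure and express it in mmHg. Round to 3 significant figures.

P is given directly by: P = ρgh.
ρ = 0.672 g/cm³ = 672.0 kg/m³; h = 1060 ft = 323.1 m; g = 9.810 m/s².
P = 2.130×10^6 Pa  (the unit combination reduces to kg/(m·s²) = Pa)
2.130×10^6 Pa × (1 mmHg / 133.3 Pa) = 15976 mmHg

16000 mmHg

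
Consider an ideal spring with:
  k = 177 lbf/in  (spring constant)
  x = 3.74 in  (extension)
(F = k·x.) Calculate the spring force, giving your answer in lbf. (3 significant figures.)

662 lbf

F is given directly by: F = kx.
k = 177 lbf/in = 30997 N/m; x = 3.74 in = 0.09500 m.
F = 2945 N  (the unit combination reduces to kg·m/s² = N)
2945 N × (1 lbf / 4.448 N) = 662.0 lbf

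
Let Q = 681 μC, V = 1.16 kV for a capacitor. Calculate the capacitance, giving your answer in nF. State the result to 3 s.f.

587 nF

Directly: C = Q/V.
Q = 681 μC = 6.810×10^-4 C; V = 1.16 kV = 1160 V.
C = 5.871×10^-7 F
5.871×10^-7 F × (1 nF / 1.000×10^-9 F) = 587.1 nF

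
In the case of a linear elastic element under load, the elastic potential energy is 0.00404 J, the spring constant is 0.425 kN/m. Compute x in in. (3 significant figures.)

0.172 in

Rearranging U = ½k·x² for x: x = √(2U/k).
U = 0.00404 J; k = 0.425 kN/m = 425.0 N/m.
x = 0.004360 m
0.004360 m × (1 in / 0.02540 m) = 0.1717 in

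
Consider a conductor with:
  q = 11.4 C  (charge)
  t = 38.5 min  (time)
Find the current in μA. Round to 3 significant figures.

4940 μA

Rearranging q = I·t for I: I = q/t.
q = 11.4 C; t = 38.5 min = 2310 s.
I = 0.004935 A
0.004935 A × (1 μA / 1.000×10^-6 A) = 4935 μA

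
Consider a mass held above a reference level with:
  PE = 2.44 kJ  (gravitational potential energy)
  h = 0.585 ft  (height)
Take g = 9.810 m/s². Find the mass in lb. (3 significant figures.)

Solving PE = m·g·h for m: m = PE/(g·h).
PE = 2.44 kJ = 2440 J; h = 0.585 ft = 0.1783 m; g = 9.810 m/s².
m = 1395 kg
1395 kg × (1 lb / 0.4536 kg) = 3075 lb

3080 lb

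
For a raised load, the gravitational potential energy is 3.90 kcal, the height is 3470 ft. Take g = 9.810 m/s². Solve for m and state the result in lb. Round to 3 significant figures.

Solving PE = m·g·h for m: m = PE/(g·h).
PE = 3.90 kcal = 16318 J; h = 3470 ft = 1058 m; g = 9.810 m/s².
m = 1.573 kg
1.573 kg × (1 lb / 0.4536 kg) = 3.467 lb

3.47 lb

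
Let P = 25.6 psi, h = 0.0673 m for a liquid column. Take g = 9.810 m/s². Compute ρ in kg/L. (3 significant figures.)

267 kg/L

Rearranging P = ρ·g·h for ρ: ρ = P/(g·h).
P = 25.6 psi = 1.765×10^5 Pa; h = 0.0673 m; g = 9.810 m/s².
ρ = 2.673×10^5 kg/m³
2.673×10^5 kg/m³ × (1 kg/L / 1000 kg/m³) = 267.3 kg/L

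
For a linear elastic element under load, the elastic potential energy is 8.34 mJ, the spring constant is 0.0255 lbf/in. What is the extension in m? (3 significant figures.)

0.0611 m

Rearranging U = ½k·x² for x: x = √(2U/k).
U = 8.34 mJ = 0.008340 J; k = 0.0255 lbf/in = 4.466 N/m.
x = 0.06112 m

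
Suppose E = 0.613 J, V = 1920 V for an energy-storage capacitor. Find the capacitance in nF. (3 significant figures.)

Solving E = ½C·V² for C: C = 2E/V².
E = 0.613 J; V = 1920 V.
C = 3.326×10^-7 F
3.326×10^-7 F × (1 nF / 1.000×10^-9 F) = 332.6 nF

333 nF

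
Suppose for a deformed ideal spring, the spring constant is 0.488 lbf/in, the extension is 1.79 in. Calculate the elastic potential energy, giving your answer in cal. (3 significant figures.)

0.0211 cal

U is given directly by: U = ½kx².
k = 0.488 lbf/in = 85.46 N/m; x = 1.79 in = 0.04547 m.
U = 0.08833 J
0.08833 J × (1 cal / 4.184 J) = 0.02111 cal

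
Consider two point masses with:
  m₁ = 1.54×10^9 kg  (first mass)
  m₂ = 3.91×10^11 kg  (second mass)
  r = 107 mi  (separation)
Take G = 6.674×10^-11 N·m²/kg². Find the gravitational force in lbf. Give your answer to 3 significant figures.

Directly: F = Gm₁m₂/r².
m₁ = 1.54×10^9 kg; m₂ = 3.91×10^11 kg; r = 107 mi = 1.722×10^5 m; G = 6.674×10^-11 N·m²/kg².
F = 1.355 N
1.355 N × (1 lbf / 4.448 N) = 0.3047 lbf

0.305 lbf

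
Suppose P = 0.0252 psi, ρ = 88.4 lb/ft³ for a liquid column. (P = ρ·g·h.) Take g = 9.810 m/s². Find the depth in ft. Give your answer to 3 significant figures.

Solving P = ρ·g·h for h: h = P/(ρ·g).
P = 0.0252 psi = 173.7 Pa; ρ = 88.4 lb/ft³ = 1416 kg/m³; g = 9.810 m/s².
h = 0.01251 m
0.01251 m × (1 ft / 0.3048 m) = 0.04104 ft

0.0410 ft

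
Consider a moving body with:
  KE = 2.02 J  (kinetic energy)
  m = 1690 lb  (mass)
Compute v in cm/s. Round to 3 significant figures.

7.26 cm/s

Rearranging KE = ½mv² for v: v = √(2·KE/m).
KE = 2.02 J; m = 1690 lb = 766.6 kg.
v = 0.07260 m/s
0.07260 m/s × (1 cm/s / 0.01000 m/s) = 7.260 cm/s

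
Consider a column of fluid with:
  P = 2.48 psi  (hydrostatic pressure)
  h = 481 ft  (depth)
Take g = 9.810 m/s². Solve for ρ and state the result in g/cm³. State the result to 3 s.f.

Rearranging P = ρ·g·h for ρ: ρ = P/(g·h).
P = 2.48 psi = 17099 Pa; h = 481 ft = 146.6 m; g = 9.810 m/s².
ρ = 11.89 kg/m³
11.89 kg/m³ × (1 g/cm³ / 1000 kg/m³) = 0.01189 g/cm³

0.0119 g/cm³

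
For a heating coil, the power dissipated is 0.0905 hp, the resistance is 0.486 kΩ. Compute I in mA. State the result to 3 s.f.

Rearranging P = I²R for I: I = √(P/R).
P = 0.0905 hp = 67.49 W; R = 0.486 kΩ = 486.0 Ω.
I = 0.3726 A
0.3726 A × (1 mA / 0.001000 A) = 372.6 mA

373 mA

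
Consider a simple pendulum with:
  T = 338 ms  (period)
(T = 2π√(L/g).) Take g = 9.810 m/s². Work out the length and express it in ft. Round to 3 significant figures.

0.0931 ft

Rearranging T = 2π√(L/g) for L: L = g·(T/2π)².
T = 338 ms = 0.3380 s; g = 9.810 m/s².
L = 0.02839 m
0.02839 m × (1 ft / 0.3048 m) = 0.09314 ft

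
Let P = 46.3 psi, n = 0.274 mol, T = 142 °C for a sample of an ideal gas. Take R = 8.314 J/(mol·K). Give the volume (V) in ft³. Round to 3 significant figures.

From the ideal-gas law: V = nRT/P.
P = 46.3 psi = 3.192×10^5 Pa; n = 0.274 mol; T = 142 °C = 415.1 K; R = 8.314 J/(mol·K).
V = 0.002963 m³
0.002963 m³ × (1 ft³ / 0.02832 m³) = 0.1046 ft³

0.105 ft³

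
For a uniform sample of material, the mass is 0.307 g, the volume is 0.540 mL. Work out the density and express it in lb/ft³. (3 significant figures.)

35.5 lb/ft³

Directly: ρ = m/V.
m = 0.307 g = 3.070×10^-4 kg; V = 0.540 mL = 5.400×10^-7 m³.
ρ = 568.5 kg/m³
568.5 kg/m³ × (1 lb/ft³ / 16.02 kg/m³) = 35.49 lb/ft³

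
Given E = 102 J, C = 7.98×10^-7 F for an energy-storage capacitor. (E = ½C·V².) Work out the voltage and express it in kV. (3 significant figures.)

Rearranging E = ½C·V² for V: V = √(2E/C).
E = 102 J; C = 7.98×10^-7 F.
V = 15989 V  (the unit combination reduces to kg·m²/(A·s³) = V)
15989 V × (1 kV / 1000 V) = 15.99 kV

16.0 kV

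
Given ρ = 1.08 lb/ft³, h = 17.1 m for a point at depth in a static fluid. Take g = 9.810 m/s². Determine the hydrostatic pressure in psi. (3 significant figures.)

0.421 psi

P is given directly by: P = ρgh.
ρ = 1.08 lb/ft³ = 17.30 kg/m³; h = 17.1 m; g = 9.810 m/s².
P = 2902 Pa  (the unit combination reduces to kg/(m·s²) = Pa)
2902 Pa × (1 psi / 6895 Pa) = 0.4209 psi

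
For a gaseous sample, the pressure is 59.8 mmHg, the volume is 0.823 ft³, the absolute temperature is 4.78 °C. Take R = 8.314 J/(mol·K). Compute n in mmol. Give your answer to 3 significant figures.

80.4 mmol

Rearranging: n = PV/(RT).
P = 59.8 mmHg = 7973 Pa; V = 0.823 ft³ = 0.02330 m³; T = 4.78 °C = 277.9 K; R = 8.314 J/(mol·K).
n = 0.08041 mol
0.08041 mol × (1 mmol / 0.001000 mol) = 80.41 mmol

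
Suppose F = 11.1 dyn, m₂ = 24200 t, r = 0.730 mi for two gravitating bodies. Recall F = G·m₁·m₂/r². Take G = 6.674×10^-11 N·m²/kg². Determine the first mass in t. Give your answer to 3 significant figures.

Rearranging F = G·m₁·m₂/r² for m₁: m₁ = F·r²/(G·m₂).
F = 11.1 dyn = 1.110×10^-4 N; m₂ = 24200 t = 2.420×10^7 kg; r = 0.730 mi = 1175 m; G = 6.674×10^-11 N·m²/kg².
m₁ = 94856 kg
94856 kg × (1 t / 1000 kg) = 94.86 t

94.9 t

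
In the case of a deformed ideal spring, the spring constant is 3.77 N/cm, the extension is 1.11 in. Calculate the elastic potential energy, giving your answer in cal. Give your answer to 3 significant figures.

U is given directly by: U = ½kx².
k = 3.77 N/cm = 377.0 N/m; x = 1.11 in = 0.02819 m.
U = 0.1498 J
0.1498 J × (1 cal / 4.184 J) = 0.03581 cal

0.0358 cal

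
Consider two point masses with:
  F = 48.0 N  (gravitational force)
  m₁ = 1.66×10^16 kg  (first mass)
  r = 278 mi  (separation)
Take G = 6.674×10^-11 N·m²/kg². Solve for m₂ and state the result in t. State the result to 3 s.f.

Rearranging F = G·m₁·m₂/r² for m₂: m₂ = F·r²/(G·m₁).
F = 48.0 N; m₁ = 1.66×10^16 kg; r = 278 mi = 4.474×10^5 m; G = 6.674×10^-11 N·m²/kg².
m₂ = 8.672×10^6 kg
8.672×10^6 kg × (1 t / 1000 kg) = 8672 t

8670 t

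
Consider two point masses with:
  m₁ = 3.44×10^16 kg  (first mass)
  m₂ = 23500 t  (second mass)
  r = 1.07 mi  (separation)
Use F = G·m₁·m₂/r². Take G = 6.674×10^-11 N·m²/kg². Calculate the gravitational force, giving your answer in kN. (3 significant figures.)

18200 kN

Directly: F = Gm₁m₂/r².
m₁ = 3.44×10^16 kg; m₂ = 23500 t = 2.350×10^7 kg; r = 1.07 mi = 1722 m; G = 6.674×10^-11 N·m²/kg².
F = 1.819×10^7 N
1.819×10^7 N × (1 kN / 1000 N) = 18195 kN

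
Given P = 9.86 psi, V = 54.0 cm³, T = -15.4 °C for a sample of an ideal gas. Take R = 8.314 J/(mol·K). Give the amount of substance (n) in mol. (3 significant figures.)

From the ideal-gas law: n = PV/(RT).
P = 9.86 psi = 67982 Pa; V = 54.0 cm³ = 5.400×10^-5 m³; T = -15.4 °C = 257.8 K; R = 8.314 J/(mol·K).
n = 0.001713 mol

0.00171 mol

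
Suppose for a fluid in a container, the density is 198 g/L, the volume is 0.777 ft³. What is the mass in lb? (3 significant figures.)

9.60 lb

Rearranging: m = ρV.
ρ = 198 g/L = 198.0 kg/m³; V = 0.777 ft³ = 0.02200 m³.
m = 4.356 kg
4.356 kg × (1 lb / 0.4536 kg) = 9.604 lb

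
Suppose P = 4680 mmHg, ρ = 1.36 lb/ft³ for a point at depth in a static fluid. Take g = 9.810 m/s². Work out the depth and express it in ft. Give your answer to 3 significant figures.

Rearranging: h = P/(ρ·g).
P = 4680 mmHg = 6.239×10^5 Pa; ρ = 1.36 lb/ft³ = 21.79 kg/m³; g = 9.810 m/s².
h = 2920 m
2920 m × (1 ft / 0.3048 m) = 9579 ft

9580 ft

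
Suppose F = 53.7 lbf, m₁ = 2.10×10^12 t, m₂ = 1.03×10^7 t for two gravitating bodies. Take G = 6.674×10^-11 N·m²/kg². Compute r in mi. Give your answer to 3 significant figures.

1530 mi

From Newton's law of gravitation: r = √(G·m₁m₂/F).
F = 53.7 lbf = 238.9 N; m₁ = 2.10×10^12 t = 2.100×10^15 kg; m₂ = 1.03×10^7 t = 1.030×10^10 kg; G = 6.674×10^-11 N·m²/kg².
r = 2.458×10^6 m
2.458×10^6 m × (1 mi / 1609 m) = 1528 mi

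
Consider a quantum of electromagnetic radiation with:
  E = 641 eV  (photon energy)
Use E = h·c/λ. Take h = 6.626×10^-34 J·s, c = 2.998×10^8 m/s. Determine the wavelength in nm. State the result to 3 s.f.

1.93 nm

Solving E = h·c/λ for λ: λ = hc/E.
E = 641 eV = 1.027×10^-16 J; h = 6.626×10^-34 J·s; c = 2.998×10^8 m/s.
λ = 1.934×10^-9 m
1.934×10^-9 m × (1 nm / 1.000×10^-9 m) = 1.934 nm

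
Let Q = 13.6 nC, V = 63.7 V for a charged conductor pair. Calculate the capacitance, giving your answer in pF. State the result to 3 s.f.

C is given directly by: C = Q/V.
Q = 13.6 nC = 1.360×10^-8 C; V = 63.7 V.
C = 2.135×10^-10 F
2.135×10^-10 F × (1 pF / 1.000×10^-12 F) = 213.5 pF

214 pF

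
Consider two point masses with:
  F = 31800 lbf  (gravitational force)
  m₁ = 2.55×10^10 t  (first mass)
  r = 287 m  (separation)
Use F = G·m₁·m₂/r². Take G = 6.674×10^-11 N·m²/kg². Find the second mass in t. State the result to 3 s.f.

6850 t

From Newton's law of gravitation: m₂ = F·r²/(G·m₁).
F = 31800 lbf = 1.415×10^5 N; m₁ = 2.55×10^10 t = 2.550×10^13 kg; r = 287 m; G = 6.674×10^-11 N·m²/kg².
m₂ = 6.846×10^6 kg
6.846×10^6 kg × (1 t / 1000 kg) = 6846 t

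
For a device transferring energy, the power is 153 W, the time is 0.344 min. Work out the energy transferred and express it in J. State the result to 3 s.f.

Rearranging: W = P·t.
P = 153 W; t = 0.344 min = 20.64 s.
W = 3158 J

3160 J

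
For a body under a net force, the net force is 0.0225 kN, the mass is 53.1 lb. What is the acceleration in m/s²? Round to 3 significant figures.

0.934 m/s²

Rearranging: a = F/m.
F = 0.0225 kN = 22.50 N; m = 53.1 lb = 24.09 kg.
a = 0.9342 m/s²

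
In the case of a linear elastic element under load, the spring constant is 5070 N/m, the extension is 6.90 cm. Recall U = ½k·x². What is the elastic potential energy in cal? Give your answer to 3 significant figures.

2.88 cal

Directly: U = ½kx².
k = 5070 N/m; x = 6.90 cm = 0.06900 m.
U = 12.07 J  (the unit combination reduces to kg·m²/s² = J)
12.07 J × (1 cal / 4.184 J) = 2.885 cal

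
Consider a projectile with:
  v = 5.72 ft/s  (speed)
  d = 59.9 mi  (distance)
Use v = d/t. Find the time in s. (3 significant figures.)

55300 s

Rearranging v = d/t for t: t = d/v.
v = 5.72 ft/s = 1.743 m/s; d = 59.9 mi = 96400 m.
t = 55292 s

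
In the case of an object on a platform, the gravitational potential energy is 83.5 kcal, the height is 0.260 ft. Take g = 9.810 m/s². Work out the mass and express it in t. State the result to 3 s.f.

449 t

Solving PE = m·g·h for m: m = PE/(g·h).
PE = 83.5 kcal = 3.494×10^5 J; h = 0.260 ft = 0.07925 m; g = 9.810 m/s².
m = 4.494×10^5 kg
4.494×10^5 kg × (1 t / 1000 kg) = 449.4 t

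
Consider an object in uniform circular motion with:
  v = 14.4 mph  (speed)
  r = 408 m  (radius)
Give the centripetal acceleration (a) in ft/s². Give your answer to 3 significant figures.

Directly: a = v²/r.
v = 14.4 mph = 6.437 m/s; r = 408 m.
a = 0.1016 m/s²
0.1016 m/s² × (1 ft/s² / 0.3048 m/s²) = 0.3332 ft/s²

0.333 ft/s²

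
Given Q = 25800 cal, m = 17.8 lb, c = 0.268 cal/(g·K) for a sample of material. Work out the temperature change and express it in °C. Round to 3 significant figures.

Rearranging Q = m·c·ΔT for ΔT: ΔT = Q/(m·c).
Q = 25800 cal = 1.079×10^5 J; m = 17.8 lb = 8.074 kg; c = 0.268 cal/(g·K) = 1121 J/(kg·K).
ΔT = 11.92 K
Since 1 °C = 1 K, 11.92 °C.

11.9 °C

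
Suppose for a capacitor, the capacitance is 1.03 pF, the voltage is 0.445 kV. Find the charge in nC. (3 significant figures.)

Rearranging C = Q/V for Q: Q = CV.
C = 1.03 pF = 1.030×10^-12 F; V = 0.445 kV = 445.0 V.
Q = 4.583×10^-10 C  (the unit combination reduces to A·s = C)
4.583×10^-10 C × (1 nC / 1.000×10^-9 C) = 0.4583 nC

0.458 nC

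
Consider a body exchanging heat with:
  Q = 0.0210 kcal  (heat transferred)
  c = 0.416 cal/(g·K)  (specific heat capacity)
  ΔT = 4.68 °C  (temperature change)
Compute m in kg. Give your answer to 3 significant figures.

Rearranging: m = Q/(c·ΔT).
Q = 0.0210 kcal = 87.86 J; c = 0.416 cal/(g·K) = 1741 J/(kg·K); ΔT = 4.68 °C = 4.680 K.
m = 0.01079 kg

0.0108 kg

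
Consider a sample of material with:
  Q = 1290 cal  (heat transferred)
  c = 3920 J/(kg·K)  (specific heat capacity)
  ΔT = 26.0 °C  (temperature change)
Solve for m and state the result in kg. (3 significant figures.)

Rearranging: m = Q/(c·ΔT).
Q = 1290 cal = 5397 J; c = 3920 J/(kg·K); ΔT = 26.0 °C = 26.00 K.
m = 0.05296 kg

0.0530 kg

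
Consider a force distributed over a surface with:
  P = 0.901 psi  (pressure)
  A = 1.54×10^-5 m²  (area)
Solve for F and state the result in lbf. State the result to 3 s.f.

Solving P = F/A for F: F = P·A.
P = 0.901 psi = 6212 Pa; A = 1.54×10^-5 m².
F = 0.09567 N
0.09567 N × (1 lbf / 4.448 N) = 0.02151 lbf

0.0215 lbf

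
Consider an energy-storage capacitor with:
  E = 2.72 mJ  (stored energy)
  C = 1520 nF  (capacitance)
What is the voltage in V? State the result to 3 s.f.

Solving E = ½C·V² for V: V = √(2E/C).
E = 2.72 mJ = 0.002720 J; C = 1520 nF = 1.520×10^-6 F.
V = 59.82 V

59.8 V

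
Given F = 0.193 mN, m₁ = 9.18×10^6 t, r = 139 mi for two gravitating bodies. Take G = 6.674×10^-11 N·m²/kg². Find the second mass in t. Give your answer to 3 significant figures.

Rearranging: m₂ = F·r²/(G·m₁).
F = 0.193 mN = 1.930×10^-4 N; m₁ = 9.18×10^6 t = 9.180×10^9 kg; r = 139 mi = 2.237×10^5 m; G = 6.674×10^-11 N·m²/kg².
m₂ = 1.576×10^7 kg
1.576×10^7 kg × (1 t / 1000 kg) = 15764 t

15800 t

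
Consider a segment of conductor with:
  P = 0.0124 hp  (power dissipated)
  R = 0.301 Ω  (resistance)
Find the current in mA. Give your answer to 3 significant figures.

Rearranging P = I²R for I: I = √(P/R).
P = 0.0124 hp = 9.247 W; R = 0.301 Ω.
I = 5.543 A
5.543 A × (1 mA / 0.001000 A) = 5543 mA

5540 mA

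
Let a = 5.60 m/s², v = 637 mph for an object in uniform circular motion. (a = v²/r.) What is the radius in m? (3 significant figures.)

Solving a = v²/r for r: r = v²/a.
a = 5.60 m/s²; v = 637 mph = 284.8 m/s.
r = 14481 m

14500 m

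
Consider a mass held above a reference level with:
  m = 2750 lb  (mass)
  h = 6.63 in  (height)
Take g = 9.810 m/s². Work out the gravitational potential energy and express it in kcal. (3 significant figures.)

PE is given directly by: PE = mgh.
m = 2750 lb = 1247 kg; h = 6.63 in = 0.1684 m; g = 9.810 m/s².
PE = 2061 J
2061 J × (1 kcal / 4184 J) = 0.4925 kcal

0.493 kcal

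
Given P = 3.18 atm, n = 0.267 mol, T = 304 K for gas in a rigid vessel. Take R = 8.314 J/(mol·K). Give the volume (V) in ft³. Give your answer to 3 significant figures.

From the ideal-gas law: V = nRT/P.
P = 3.18 atm = 3.222×10^5 Pa; n = 0.267 mol; T = 304 K; R = 8.314 J/(mol·K).
V = 0.002094 m³
0.002094 m³ × (1 ft³ / 0.02832 m³) = 0.07396 ft³

0.0740 ft³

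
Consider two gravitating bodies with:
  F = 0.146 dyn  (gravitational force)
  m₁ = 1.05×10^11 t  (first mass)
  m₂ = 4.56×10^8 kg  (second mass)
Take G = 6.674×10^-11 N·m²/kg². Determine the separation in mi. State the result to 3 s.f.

Solving F = G·m₁·m₂/r² for r: r = √(G·m₁m₂/F).
F = 0.146 dyn = 1.460×10^-6 N; m₁ = 1.05×10^11 t = 1.050×10^14 kg; m₂ = 4.56×10^8 kg; G = 6.674×10^-11 N·m²/kg².
r = 1.479×10^9 m
1.479×10^9 m × (1 mi / 1609 m) = 9.193×10^5 mi

9.19×10^5 mi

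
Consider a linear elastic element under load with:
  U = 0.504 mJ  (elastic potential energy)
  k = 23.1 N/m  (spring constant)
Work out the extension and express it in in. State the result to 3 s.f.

Rearranging U = ½k·x² for x: x = √(2U/k).
U = 0.504 mJ = 5.040×10^-4 J; k = 23.1 N/m.
x = 0.006606 m
0.006606 m × (1 in / 0.02540 m) = 0.2601 in

0.260 in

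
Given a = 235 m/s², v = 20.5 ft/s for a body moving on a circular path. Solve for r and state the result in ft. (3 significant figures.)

0.545 ft

Rearranging a = v²/r for r: r = v²/a.
a = 235 m/s²; v = 20.5 ft/s = 6.248 m/s.
r = 0.1661 m
0.1661 m × (1 ft / 0.3048 m) = 0.5451 ft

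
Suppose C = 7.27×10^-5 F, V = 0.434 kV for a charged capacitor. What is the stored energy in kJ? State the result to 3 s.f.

0.00685 kJ

Directly: E = ½CV².
C = 7.27×10^-5 F; V = 0.434 kV = 434.0 V.
E = 6.847 J
6.847 J × (1 kJ / 1000 J) = 0.006847 kJ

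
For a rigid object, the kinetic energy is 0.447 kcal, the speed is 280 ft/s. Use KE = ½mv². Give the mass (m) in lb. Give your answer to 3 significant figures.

1.13 lb

Solving KE = ½mv² for m: m = 2·KE/v².
KE = 0.447 kcal = 1870 J; v = 280 ft/s = 85.34 m/s.
m = 0.5136 kg
0.5136 kg × (1 lb / 0.4536 kg) = 1.132 lb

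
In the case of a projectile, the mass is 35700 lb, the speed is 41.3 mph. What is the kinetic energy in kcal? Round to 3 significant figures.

KE is given directly by: KE = ½mv².
m = 35700 lb = 16193 kg; v = 41.3 mph = 18.46 m/s.
KE = 2.760×10^6 J  (the unit combination reduces to kg·m²/s² = J)
2.760×10^6 J × (1 kcal / 4184 J) = 659.6 kcal

660 kcal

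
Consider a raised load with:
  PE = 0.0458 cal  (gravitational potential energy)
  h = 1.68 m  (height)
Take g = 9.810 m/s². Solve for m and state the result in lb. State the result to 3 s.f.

Solving PE = m·g·h for m: m = PE/(g·h).
PE = 0.0458 cal = 0.1916 J; h = 1.68 m; g = 9.810 m/s².
m = 0.01163 kg
0.01163 kg × (1 lb / 0.4536 kg) = 0.02563 lb

0.0256 lb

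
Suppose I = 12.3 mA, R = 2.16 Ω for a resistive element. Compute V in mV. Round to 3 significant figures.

26.6 mV

From Ohm's law: V = IR.
I = 12.3 mA = 0.01230 A; R = 2.16 Ω.
V = 0.02657 V
0.02657 V × (1 mV / 0.001000 V) = 26.57 mV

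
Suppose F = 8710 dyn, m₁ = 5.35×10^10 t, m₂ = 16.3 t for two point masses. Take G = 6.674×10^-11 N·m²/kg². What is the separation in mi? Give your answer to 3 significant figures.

From Newton's law of gravitation: r = √(G·m₁m₂/F).
F = 8710 dyn = 0.08710 N; m₁ = 5.35×10^10 t = 5.350×10^13 kg; m₂ = 16.3 t = 16300 kg; G = 6.674×10^-11 N·m²/kg².
r = 25850 m
25850 m × (1 mi / 1609 m) = 16.06 mi

16.1 mi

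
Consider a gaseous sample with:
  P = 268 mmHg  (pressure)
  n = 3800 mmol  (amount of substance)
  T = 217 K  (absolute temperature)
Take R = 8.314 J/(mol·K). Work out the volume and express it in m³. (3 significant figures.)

0.192 m³

From the ideal-gas law: V = nRT/P.
P = 268 mmHg = 35730 Pa; n = 3800 mmol = 3.800 mol; T = 217 K; R = 8.314 J/(mol·K).
V = 0.1919 m³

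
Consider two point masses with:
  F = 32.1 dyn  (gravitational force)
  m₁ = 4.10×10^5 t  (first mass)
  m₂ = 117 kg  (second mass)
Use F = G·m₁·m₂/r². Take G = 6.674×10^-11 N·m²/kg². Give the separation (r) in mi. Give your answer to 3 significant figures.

0.0621 mi

From Newton's law of gravitation: r = √(G·m₁m₂/F).
F = 32.1 dyn = 3.210×10^-4 N; m₁ = 4.10×10^5 t = 4.100×10^8 kg; m₂ = 117 kg; G = 6.674×10^-11 N·m²/kg².
r = 99.87 m
99.87 m × (1 mi / 1609 m) = 0.06205 mi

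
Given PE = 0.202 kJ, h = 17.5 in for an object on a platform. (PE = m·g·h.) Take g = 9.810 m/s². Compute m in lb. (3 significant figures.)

102 lb

Solving PE = m·g·h for m: m = PE/(g·h).
PE = 0.202 kJ = 202.0 J; h = 17.5 in = 0.4445 m; g = 9.810 m/s².
m = 46.32 kg
46.32 kg × (1 lb / 0.4536 kg) = 102.1 lb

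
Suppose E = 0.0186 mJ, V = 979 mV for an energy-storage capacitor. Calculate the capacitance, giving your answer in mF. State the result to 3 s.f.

Rearranging E = ½C·V² for C: C = 2E/V².
E = 0.0186 mJ = 1.860×10^-5 J; V = 979 mV = 0.9790 V.
C = 3.881×10^-5 F
3.881×10^-5 F × (1 mF / 0.001000 F) = 0.03881 mF

0.0388 mF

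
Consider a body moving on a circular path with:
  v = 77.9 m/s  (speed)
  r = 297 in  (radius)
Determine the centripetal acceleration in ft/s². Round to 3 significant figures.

2640 ft/s²

a is given directly by: a = v²/r.
v = 77.9 m/s; r = 297 in = 7.544 m.
a = 804.4 m/s²
804.4 m/s² × (1 ft/s² / 0.3048 m/s²) = 2639 ft/s²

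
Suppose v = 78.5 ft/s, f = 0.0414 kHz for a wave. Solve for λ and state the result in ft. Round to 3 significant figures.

1.90 ft

Rearranging: λ = v/f.
v = 78.5 ft/s = 23.93 m/s; f = 0.0414 kHz = 41.40 Hz.
λ = 0.5779 m
0.5779 m × (1 ft / 0.3048 m) = 1.896 ft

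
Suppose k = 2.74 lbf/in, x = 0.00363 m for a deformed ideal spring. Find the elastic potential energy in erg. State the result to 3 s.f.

31600 erg

U is given directly by: U = ½kx².
k = 2.74 lbf/in = 479.8 N/m; x = 0.00363 m.
U = 0.003161 J
0.003161 J × (1 erg / 1.000×10^-7 J) = 31615 erg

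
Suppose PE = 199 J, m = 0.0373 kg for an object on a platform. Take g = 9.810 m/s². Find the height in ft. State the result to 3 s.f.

Rearranging PE = m·g·h for h: h = PE/(m·g).
PE = 199 J; m = 0.0373 kg; g = 9.810 m/s².
h = 543.8 m
543.8 m × (1 ft / 0.3048 m) = 1784 ft

1780 ft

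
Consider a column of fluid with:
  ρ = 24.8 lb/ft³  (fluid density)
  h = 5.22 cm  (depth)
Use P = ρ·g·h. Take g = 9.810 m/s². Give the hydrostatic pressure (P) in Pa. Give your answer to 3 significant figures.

P is given directly by: P = ρgh.
ρ = 24.8 lb/ft³ = 397.3 kg/m³; h = 5.22 cm = 0.05220 m; g = 9.810 m/s².
P = 203.4 Pa

203 Pa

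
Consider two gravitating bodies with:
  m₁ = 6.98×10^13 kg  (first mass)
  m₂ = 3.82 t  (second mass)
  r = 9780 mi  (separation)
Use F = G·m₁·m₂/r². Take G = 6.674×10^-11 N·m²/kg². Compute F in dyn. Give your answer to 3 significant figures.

0.00718 dyn

From Newton's law of gravitation: F = Gm₁m₂/r².
m₁ = 6.98×10^13 kg; m₂ = 3.82 t = 3820 kg; r = 9780 mi = 1.574×10^7 m; G = 6.674×10^-11 N·m²/kg².
F = 7.183×10^-8 N
7.183×10^-8 N × (1 dyn / 1.000×10^-5 N) = 0.007183 dyn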